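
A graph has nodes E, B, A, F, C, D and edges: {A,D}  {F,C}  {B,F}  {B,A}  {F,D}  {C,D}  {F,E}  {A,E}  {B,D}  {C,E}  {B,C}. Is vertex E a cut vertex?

Deleting E leaves 1 component (was 1) (its neighbors A, C, F remain connected to each other), so E is not a cut vertex.

No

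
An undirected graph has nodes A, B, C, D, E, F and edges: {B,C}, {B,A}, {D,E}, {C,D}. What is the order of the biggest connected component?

F is isolated — a component by itself.
Starting from A we can reach A, B, C, D, E. That is one component of size 5.
The largest has 5 vertices.

5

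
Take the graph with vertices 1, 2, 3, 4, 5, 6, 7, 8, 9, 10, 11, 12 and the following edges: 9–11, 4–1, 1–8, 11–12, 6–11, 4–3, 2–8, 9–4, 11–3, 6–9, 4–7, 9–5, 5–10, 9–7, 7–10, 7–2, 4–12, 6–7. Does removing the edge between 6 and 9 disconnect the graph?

No

After removing 6–9, the path 6-11-9 still connects them, so the edge is not a bridge.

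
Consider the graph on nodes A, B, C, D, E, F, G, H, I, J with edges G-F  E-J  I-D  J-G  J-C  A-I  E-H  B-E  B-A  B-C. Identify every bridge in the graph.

The edges on the cycle B-E-J-C-B are not bridges since each lies on that cycle.
But removing I-D disconnects I from D; removing J-G disconnects J from G; removing B-A disconnects B from A; removing E-H disconnects E from H — these are bridges.
In total 6 edges are bridges.

A-B, A-I, D-I, E-H, F-G, G-J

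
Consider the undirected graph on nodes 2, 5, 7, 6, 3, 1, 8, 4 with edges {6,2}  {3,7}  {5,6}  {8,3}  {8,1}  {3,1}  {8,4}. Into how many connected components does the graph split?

Starting from 2 we can reach 2, 5, 6. That is one component of size 3.
Starting from 1 we can reach 1, 3, 4, 7, 8. That is one component of size 5.
Total: 2 components.

2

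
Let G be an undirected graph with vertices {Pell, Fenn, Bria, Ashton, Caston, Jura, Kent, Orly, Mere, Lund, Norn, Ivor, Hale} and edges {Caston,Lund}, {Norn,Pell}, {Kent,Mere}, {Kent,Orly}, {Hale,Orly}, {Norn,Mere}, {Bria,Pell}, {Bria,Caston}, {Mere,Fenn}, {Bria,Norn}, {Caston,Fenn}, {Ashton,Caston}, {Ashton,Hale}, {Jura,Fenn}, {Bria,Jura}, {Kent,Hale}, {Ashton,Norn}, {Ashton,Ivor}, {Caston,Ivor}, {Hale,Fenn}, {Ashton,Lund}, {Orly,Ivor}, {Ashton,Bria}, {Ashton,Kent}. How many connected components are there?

1

Starting from Bria we can reach Bria, Fenn, Hale, Ivor, Jura, Kent, Lund, Mere, Norn, Orly, Pell, Ashton, Caston. That is one component of size 13.
Total: 1 component.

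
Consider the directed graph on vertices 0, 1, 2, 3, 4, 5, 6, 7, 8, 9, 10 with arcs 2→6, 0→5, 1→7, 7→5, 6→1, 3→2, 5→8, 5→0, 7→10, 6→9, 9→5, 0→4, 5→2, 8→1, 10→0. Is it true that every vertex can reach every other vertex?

There is no directed path from 9 to 3, so the graph is not strongly connected.

No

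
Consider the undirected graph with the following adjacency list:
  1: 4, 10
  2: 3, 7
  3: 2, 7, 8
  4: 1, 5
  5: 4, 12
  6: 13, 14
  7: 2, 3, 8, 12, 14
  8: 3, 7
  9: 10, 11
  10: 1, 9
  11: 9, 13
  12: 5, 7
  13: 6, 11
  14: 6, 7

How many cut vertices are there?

Removing 7 increases the component count from 1 to 2, so 7 is a cut vertex.
By contrast removing 12 leaves 1 component; it is not a cut vertex. No other vertex is a cut vertex either.

1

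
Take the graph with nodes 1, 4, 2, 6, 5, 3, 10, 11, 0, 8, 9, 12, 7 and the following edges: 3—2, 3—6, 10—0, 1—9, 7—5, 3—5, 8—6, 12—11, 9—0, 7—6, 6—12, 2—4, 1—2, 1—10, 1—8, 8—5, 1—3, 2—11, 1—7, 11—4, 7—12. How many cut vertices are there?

1

Removing 1 increases the component count from 1 to 2, so 1 is a cut vertex.
By contrast removing 7 leaves 1 component; it is not a cut vertex. No other vertex is a cut vertex either.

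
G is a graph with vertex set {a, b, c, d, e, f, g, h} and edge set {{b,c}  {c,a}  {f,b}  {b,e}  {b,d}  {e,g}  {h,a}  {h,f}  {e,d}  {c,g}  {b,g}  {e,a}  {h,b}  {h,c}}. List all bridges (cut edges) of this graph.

none

The edges on the cycle h-f-b-h are not bridges since each lies on that cycle.
Every edge lies on some cycle, so there are no bridges.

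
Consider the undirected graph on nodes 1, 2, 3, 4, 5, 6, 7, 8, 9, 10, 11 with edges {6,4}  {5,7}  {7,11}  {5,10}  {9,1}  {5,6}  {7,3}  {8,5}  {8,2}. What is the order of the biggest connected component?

Starting from 1 we can reach 1, 9. That is one component of size 2.
Starting from 2 we can reach 2, 3, 4, 5, 6, 7, 8, 10, 11. That is one component of size 9.
The largest has 9 vertices.

9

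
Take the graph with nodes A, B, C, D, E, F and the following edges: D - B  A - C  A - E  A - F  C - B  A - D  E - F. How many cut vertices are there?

1

Removing A increases the component count from 1 to 2, so A is a cut vertex.
By contrast removing B leaves 1 component; it is not a cut vertex. No other vertex is a cut vertex either.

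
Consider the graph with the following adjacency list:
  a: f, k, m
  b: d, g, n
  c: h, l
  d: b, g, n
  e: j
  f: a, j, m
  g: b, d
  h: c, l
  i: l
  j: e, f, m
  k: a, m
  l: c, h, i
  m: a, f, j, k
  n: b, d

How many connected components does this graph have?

Starting from b we can reach b, d, g, n. That is one component of size 4.
Starting from c we can reach c, h, i, l. That is one component of size 4.
Starting from a we can reach a, e, f, j, k, m. That is one component of size 6.
Total: 3 components.

3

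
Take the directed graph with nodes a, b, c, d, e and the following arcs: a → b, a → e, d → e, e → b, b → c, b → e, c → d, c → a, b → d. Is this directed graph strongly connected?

Yes

From c we can reach every vertex (a, b, c, d, e), and every vertex can reach c (a, b, c, d, e). So the whole graph is one strongly connected component.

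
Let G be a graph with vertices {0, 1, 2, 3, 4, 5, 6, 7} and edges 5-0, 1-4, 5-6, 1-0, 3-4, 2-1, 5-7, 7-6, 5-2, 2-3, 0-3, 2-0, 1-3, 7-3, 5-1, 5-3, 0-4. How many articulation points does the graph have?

0

Removing 0, for instance, still leaves 1 component. No single vertex removal increases the component count — the graph has no articulation points.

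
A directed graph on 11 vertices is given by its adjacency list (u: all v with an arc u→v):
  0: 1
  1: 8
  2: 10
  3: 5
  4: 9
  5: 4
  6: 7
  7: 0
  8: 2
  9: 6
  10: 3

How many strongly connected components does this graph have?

{0, 1, 2, 3, 4, 5, 6, 7, 8, 9, 10} are all mutually reachable — one SCC of size 11.
That gives 1 strongly connected component.

1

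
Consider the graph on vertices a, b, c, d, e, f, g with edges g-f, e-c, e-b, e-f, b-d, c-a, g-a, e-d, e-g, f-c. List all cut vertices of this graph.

e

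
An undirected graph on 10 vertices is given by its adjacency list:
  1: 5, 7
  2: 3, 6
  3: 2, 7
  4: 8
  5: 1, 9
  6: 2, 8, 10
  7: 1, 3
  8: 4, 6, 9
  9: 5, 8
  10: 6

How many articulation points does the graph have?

2

Removing 6 increases the component count from 1 to 2, so 6 is a cut vertex.
Removing 8 increases the component count from 1 to 2, so 8 is a cut vertex.
By contrast removing 9 leaves 1 component; it is not a cut vertex. No other vertex is a cut vertex either.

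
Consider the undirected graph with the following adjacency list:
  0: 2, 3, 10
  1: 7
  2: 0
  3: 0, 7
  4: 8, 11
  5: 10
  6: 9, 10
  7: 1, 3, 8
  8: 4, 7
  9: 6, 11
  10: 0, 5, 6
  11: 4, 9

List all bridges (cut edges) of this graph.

0-2, 1-7, 10-5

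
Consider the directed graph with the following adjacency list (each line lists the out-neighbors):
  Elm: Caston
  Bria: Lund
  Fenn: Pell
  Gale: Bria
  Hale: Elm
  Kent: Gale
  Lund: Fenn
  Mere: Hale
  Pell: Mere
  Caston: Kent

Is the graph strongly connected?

From Caston we can reach every vertex (Elm, Bria, Fenn, Gale, Hale, Kent, Lund, Mere, Pell, Caston), and every vertex can reach Caston (Elm, Bria, Fenn, Gale, Hale, Kent, Lund, Mere, Pell, Caston). So the whole graph is one strongly connected component.

Yes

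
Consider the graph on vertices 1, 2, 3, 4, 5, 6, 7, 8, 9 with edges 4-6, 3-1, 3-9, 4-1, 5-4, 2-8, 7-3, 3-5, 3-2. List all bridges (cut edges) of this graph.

The edges on the cycle 3-5-4-1-3 are not bridges since each lies on that cycle.
But removing 7-3 disconnects 7 from 3; removing 3-9 disconnects 3 from 9; removing 3-2 disconnects 3 from 2; removing 4-6 disconnects 4 from 6 — these are bridges.
In total 5 edges are bridges.

2-3, 2-8, 3-7, 3-9, 4-6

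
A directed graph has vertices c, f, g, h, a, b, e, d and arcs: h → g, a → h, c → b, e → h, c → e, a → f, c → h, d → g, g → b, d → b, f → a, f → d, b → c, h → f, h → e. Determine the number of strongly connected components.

1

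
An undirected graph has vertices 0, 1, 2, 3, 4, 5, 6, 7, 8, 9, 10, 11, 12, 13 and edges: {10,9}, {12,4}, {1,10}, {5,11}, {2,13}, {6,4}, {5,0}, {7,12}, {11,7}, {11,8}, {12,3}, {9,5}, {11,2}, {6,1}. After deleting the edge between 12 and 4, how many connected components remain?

12 and 4 are still connected via 12-7-11-5-9-10-1-6-4, so the component count stays at 1.

1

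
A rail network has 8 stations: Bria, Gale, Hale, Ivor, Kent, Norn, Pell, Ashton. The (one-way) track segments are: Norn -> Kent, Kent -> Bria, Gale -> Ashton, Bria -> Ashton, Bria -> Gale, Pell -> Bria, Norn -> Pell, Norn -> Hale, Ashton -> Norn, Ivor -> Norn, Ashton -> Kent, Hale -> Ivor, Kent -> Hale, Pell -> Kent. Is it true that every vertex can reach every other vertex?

Yes

From Ashton we can reach every vertex (Bria, Gale, Hale, Ivor, Kent, Norn, Pell, Ashton), and every vertex can reach Ashton (Bria, Gale, Hale, Ivor, Kent, Norn, Pell, Ashton). So the whole graph is one strongly connected component.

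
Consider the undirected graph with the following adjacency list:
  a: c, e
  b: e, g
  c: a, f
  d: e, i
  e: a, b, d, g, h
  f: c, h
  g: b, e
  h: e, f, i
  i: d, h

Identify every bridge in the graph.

none

The edges on the cycle e-g-b-e are not bridges since each lies on that cycle.
Every edge lies on some cycle, so there are no bridges.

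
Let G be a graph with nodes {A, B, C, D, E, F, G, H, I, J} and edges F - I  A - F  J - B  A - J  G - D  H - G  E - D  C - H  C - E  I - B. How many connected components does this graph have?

Starting from C we can reach C, D, E, G, H. That is one component of size 5.
Starting from A we can reach A, B, F, I, J. That is one component of size 5.
Total: 2 components.

2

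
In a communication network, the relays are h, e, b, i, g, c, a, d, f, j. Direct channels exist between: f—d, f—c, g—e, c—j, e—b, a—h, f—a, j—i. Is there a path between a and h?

From a we can reach a, c, d, f, h, i, j, which includes h.

Yes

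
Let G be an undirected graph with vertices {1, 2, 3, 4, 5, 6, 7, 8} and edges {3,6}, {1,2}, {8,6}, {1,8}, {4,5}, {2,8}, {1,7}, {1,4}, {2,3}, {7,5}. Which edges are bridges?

The edges on the cycle 1-2-3-6-8-1 are not bridges since each lies on that cycle.
Every edge lies on some cycle, so there are no bridges.

none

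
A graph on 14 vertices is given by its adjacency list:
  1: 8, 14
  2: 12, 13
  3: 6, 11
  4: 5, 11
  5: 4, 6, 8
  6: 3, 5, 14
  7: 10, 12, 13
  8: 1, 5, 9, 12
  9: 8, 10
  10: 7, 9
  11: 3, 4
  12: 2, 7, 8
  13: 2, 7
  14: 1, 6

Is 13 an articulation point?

No

Deleting 13 leaves 1 component (was 1) (its neighbors 2, 7 remain connected to each other), so 13 is not a cut vertex.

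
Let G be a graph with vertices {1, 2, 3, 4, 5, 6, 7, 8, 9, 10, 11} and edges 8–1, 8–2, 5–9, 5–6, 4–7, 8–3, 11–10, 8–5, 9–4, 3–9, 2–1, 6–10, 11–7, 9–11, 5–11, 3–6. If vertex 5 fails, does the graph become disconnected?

No

Deleting 5 leaves 1 component (was 1) (its neighbors 6, 8, 9, 11 remain connected to each other), so 5 is not a cut vertex.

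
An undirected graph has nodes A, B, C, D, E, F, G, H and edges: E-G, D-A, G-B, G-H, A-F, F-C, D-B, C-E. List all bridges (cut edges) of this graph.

The edges on the cycle D-A-F-C-E-G-B-D are not bridges since each lies on that cycle.
But removing G-H disconnects G from H — this is a bridge.

G-H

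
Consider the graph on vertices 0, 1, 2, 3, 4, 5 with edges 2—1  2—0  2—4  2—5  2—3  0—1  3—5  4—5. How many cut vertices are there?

1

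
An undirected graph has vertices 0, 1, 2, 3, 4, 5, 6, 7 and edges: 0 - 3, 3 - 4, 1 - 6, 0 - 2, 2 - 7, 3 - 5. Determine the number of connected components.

2

Starting from 1 we can reach 1, 6. That is one component of size 2.
Starting from 0 we can reach 0, 2, 3, 4, 5, 7. That is one component of size 6.
Total: 2 components.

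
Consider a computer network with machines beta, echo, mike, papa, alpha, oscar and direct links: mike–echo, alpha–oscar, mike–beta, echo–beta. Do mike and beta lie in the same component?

From mike we can reach beta, echo, mike, which includes beta.

Yes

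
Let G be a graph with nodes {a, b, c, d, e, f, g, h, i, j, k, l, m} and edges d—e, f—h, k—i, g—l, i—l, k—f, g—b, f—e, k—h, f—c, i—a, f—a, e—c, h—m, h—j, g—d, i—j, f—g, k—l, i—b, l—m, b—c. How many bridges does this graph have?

0

The edges on the cycle k-i-b-c-f-k are not bridges since each lies on that cycle.
Every edge lies on some cycle, so there are no bridges.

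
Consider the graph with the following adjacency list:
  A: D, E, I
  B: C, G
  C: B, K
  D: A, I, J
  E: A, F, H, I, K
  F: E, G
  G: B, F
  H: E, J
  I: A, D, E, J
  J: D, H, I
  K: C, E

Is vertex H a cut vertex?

Deleting H leaves 1 component (was 1) (its neighbors E, J remain connected to each other), so H is not a cut vertex.

No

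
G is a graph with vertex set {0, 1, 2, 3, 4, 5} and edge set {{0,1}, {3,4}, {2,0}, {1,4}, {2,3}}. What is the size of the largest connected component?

5 is isolated — a component by itself.
Starting from 0 we can reach 0, 1, 2, 3, 4. That is one component of size 5.
The largest has 5 vertices.

5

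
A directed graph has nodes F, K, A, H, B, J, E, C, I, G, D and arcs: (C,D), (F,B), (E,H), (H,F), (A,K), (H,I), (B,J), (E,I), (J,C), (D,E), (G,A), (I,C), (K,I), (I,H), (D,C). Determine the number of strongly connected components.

4

{B, C, D, E, F, H, I, J} are all mutually reachable — one SCC of size 8.
{G} is an SCC by itself.
{K} is an SCC by itself.
{A} is an SCC by itself.
That gives 4 strongly connected components.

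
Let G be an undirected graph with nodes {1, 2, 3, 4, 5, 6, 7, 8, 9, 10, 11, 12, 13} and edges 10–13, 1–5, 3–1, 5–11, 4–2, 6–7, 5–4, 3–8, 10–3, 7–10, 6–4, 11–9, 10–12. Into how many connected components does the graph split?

Starting from 1 we can reach 1, 2, 3, 4, 5, 6, 7, 8, 9, 10, 11, 12, 13. That is one component of size 13.
Total: 1 component.

1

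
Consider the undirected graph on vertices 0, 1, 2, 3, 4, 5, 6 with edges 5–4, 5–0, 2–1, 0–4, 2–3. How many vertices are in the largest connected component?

3

6 is isolated — a component by itself.
Starting from 0 we can reach 0, 4, 5. That is one component of size 3.
Starting from 1 we can reach 1, 2, 3. That is one component of size 3.
The largest has 3 vertices.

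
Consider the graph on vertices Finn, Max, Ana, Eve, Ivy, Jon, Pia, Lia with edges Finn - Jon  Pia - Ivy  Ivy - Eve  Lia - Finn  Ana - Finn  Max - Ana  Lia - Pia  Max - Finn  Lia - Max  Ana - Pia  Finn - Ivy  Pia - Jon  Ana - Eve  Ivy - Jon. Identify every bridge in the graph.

The edges on the cycle Max-Ana-Pia-Ivy-Jon-Finn-Max are not bridges since each lies on that cycle.
Every edge lies on some cycle, so there are no bridges.

none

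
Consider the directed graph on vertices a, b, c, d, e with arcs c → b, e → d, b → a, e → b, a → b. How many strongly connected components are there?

4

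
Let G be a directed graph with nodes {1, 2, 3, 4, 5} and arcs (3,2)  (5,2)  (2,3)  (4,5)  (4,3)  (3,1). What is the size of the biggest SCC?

{2, 3} are all mutually reachable — one SCC of size 2.
{4} is an SCC by itself.
{5} is an SCC by itself.
{1} is an SCC by itself.
The largest has 2 vertices.

2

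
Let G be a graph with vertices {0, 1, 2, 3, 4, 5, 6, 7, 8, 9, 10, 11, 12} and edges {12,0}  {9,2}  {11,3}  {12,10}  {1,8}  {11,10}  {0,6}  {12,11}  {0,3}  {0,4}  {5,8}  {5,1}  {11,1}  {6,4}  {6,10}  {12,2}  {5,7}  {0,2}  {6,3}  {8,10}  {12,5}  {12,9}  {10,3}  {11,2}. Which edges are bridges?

5-7

The edges on the cycle 5-1-8-5 are not bridges since each lies on that cycle.
But removing 7–5 disconnects 7 from 5 — this is a bridge.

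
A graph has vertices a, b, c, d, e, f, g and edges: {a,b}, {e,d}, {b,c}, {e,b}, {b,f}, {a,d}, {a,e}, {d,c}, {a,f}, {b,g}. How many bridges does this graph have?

1

The edges on the cycle a-e-b-f-a are not bridges since each lies on that cycle.
But removing b - g disconnects b from g — this is a bridge.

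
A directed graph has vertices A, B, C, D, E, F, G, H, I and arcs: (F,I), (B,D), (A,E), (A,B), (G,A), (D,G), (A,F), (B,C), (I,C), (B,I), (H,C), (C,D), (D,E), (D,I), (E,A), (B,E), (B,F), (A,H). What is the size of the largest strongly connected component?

{A, B, C, D, E, F, G, H, I} are all mutually reachable — one SCC of size 9.
The largest has 9 vertices.

9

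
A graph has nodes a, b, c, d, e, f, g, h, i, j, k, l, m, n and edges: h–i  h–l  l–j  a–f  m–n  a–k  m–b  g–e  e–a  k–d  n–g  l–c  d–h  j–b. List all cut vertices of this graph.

Removing a increases the component count from 1 to 2, so a is a cut vertex.
Removing h increases the component count from 1 to 2, so h is a cut vertex.
Removing l increases the component count from 1 to 2, so l is a cut vertex.
By contrast removing d leaves 1 component; it is not a cut vertex. No other vertex is a cut vertex either.

a, h, l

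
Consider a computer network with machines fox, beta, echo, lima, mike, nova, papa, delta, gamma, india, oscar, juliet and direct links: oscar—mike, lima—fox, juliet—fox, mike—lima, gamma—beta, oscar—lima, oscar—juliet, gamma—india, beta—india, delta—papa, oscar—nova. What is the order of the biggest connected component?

6

echo is isolated — a component by itself.
Starting from papa we can reach papa, delta. That is one component of size 2.
Starting from beta we can reach beta, gamma, india. That is one component of size 3.
Starting from fox we can reach fox, lima, mike, nova, oscar, juliet. That is one component of size 6.
The largest has 6 vertices.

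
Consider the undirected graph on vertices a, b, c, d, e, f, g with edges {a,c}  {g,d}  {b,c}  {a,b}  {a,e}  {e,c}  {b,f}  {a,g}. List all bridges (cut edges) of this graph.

The edges on the cycle a-b-c-a are not bridges since each lies on that cycle.
But removing a–g disconnects a from g; removing f–b disconnects f from b; removing d–g disconnects d from g — these are bridges.

a-g, b-f, d-g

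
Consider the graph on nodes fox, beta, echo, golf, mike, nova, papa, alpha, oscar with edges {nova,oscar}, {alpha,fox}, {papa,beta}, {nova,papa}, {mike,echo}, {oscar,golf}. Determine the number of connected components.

3

Starting from echo we can reach echo, mike. That is one component of size 2.
Starting from fox we can reach fox, alpha. That is one component of size 2.
Starting from beta we can reach beta, golf, nova, papa, oscar. That is one component of size 5.
Total: 3 components.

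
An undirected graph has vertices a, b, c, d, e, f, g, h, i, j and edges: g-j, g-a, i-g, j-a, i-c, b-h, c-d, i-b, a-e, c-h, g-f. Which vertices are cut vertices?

a, c, g, i

Removing a increases the component count from 1 to 2, so a is a cut vertex.
Removing c increases the component count from 1 to 2, so c is a cut vertex.
Removing g increases the component count from 1 to 3, so g is a cut vertex.
Likewise i is a cut vertex.
By contrast removing j leaves 1 component; it is not a cut vertex. No other vertex is a cut vertex either.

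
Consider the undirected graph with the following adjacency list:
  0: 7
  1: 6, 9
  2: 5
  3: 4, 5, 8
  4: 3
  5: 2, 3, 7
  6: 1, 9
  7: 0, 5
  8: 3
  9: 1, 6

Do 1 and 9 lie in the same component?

From 1 we can reach 1, 6, 9, which includes 9.

Yes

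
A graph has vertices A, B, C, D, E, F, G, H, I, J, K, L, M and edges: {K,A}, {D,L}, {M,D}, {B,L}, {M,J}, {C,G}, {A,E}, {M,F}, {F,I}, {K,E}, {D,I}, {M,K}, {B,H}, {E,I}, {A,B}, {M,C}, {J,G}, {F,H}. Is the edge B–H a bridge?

After removing B–H, the path B-A-K-M-F-H still connects them, so the edge is not a bridge.

No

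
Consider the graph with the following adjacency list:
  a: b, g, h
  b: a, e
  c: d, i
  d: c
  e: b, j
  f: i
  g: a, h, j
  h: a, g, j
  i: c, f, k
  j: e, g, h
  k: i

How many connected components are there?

2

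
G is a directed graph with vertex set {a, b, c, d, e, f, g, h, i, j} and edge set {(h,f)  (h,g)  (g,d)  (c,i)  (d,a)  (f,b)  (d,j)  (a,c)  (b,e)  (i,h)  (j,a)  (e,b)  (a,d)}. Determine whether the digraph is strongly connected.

There is no directed path from e to h, so the graph is not strongly connected.

No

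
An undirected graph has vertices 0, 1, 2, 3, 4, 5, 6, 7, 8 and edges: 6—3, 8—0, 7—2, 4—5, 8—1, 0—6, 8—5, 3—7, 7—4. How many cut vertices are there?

Removing 7 increases the component count from 1 to 2, so 7 is a cut vertex.
Removing 8 increases the component count from 1 to 2, so 8 is a cut vertex.
By contrast removing 4 leaves 1 component; it is not a cut vertex. No other vertex is a cut vertex either.

2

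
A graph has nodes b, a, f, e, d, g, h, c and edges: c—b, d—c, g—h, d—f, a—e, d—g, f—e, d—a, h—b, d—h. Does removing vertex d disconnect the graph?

Yes

Deleting d raises the number of components from 1 to 2, so d is a cut vertex.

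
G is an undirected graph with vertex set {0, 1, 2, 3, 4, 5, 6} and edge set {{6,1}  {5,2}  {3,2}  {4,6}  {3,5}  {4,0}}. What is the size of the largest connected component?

Starting from 2 we can reach 2, 3, 5. That is one component of size 3.
Starting from 0 we can reach 0, 1, 4, 6. That is one component of size 4.
The largest has 4 vertices.

4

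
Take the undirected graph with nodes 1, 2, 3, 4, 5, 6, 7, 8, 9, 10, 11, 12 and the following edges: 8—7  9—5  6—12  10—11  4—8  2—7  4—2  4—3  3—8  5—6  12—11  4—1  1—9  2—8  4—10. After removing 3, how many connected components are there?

1

With 3 gone, the remaining components are: {1, 2, 4, 5, 6, 7, 8, 9, 10, 11, 12}.
That is 1 component.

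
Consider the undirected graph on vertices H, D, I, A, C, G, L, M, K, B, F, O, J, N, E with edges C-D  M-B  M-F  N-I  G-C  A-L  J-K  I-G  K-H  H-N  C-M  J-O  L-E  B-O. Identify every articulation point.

C, L, M

Removing C increases the component count from 2 to 3, so C is a cut vertex.
Removing L increases the component count from 2 to 3, so L is a cut vertex.
Removing M increases the component count from 2 to 3, so M is a cut vertex.
By contrast removing K leaves 2 components; it is not a cut vertex. No other vertex is a cut vertex either.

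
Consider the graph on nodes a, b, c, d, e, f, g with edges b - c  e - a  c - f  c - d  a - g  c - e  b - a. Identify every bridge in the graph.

The edges on the cycle b-c-e-a-b are not bridges since each lies on that cycle.
But removing c - d disconnects c from d; removing c - f disconnects c from f; removing a - g disconnects a from g — these are bridges.

a-g, c-d, c-f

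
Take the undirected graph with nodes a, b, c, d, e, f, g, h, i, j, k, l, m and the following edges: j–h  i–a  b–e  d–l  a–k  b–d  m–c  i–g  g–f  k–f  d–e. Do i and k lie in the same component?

Yes

From i we can reach a, f, g, i, k, which includes k.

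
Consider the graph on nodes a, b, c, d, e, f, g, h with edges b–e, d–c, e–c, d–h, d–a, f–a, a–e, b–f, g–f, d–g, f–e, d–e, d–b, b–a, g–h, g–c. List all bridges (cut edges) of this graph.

none

The edges on the cycle d-b-f-a-d are not bridges since each lies on that cycle.
Every edge lies on some cycle, so there are no bridges.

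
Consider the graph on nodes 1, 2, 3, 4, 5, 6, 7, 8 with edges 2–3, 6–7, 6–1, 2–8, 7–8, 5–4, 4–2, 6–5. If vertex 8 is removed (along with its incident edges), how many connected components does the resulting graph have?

1

With 8 gone, the remaining components are: {1, 2, 3, 4, 5, 6, 7}.
That is 1 component.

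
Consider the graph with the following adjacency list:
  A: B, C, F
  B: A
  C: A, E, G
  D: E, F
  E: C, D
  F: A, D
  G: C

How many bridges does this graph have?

2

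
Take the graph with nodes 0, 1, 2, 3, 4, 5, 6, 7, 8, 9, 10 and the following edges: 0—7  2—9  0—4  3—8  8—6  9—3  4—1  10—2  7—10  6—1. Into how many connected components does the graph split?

2

5 is isolated — a component by itself.
Starting from 0 we can reach 0, 1, 2, 3, 4, 6, 7, 8, 9, 10. That is one component of size 10.
Total: 2 components.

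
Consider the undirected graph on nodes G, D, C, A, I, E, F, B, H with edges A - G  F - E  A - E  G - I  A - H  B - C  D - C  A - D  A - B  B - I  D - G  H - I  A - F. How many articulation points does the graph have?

Removing A increases the component count from 1 to 2, so A is a cut vertex.
By contrast removing D leaves 1 component; it is not a cut vertex. No other vertex is a cut vertex either.

1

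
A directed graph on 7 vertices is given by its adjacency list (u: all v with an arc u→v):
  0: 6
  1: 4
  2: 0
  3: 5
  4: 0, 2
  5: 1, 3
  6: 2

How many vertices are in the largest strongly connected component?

{0, 2, 6} are all mutually reachable — one SCC of size 3.
{3, 5} are all mutually reachable — one SCC of size 2.
{1} is an SCC by itself.
{4} is an SCC by itself.
The largest has 3 vertices.

3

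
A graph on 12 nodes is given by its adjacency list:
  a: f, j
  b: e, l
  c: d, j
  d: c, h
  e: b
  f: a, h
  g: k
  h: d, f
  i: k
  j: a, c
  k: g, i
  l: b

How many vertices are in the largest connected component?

Starting from g we can reach g, i, k. That is one component of size 3.
Starting from b we can reach b, e, l. That is one component of size 3.
Starting from a we can reach a, c, d, f, h, j. That is one component of size 6.
The largest has 6 vertices.

6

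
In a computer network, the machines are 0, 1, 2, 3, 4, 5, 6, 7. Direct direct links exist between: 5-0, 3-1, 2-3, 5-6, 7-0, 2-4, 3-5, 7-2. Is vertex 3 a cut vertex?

Deleting 3 raises the number of components from 1 to 2, so 3 is a cut vertex.

Yes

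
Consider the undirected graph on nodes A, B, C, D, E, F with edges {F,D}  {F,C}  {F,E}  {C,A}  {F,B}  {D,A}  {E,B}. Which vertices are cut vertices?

Removing F increases the component count from 1 to 2, so F is a cut vertex.
By contrast removing C leaves 1 component; it is not a cut vertex. No other vertex is a cut vertex either.

F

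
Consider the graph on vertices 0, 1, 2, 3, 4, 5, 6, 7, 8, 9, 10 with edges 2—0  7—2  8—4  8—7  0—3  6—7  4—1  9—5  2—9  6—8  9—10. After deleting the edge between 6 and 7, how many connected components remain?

6 and 7 are still connected via 6-8-7, so the component count stays at 1.

1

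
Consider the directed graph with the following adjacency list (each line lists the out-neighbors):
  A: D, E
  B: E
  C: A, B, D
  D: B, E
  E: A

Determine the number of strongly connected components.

2

{A, B, D, E} are all mutually reachable — one SCC of size 4.
{C} is an SCC by itself.
That gives 2 strongly connected components.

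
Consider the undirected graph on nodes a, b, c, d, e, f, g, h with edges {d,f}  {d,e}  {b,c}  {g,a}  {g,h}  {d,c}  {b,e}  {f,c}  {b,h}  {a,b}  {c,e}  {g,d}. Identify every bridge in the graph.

The edges on the cycle g-a-b-h-g are not bridges since each lies on that cycle.
Every edge lies on some cycle, so there are no bridges.

none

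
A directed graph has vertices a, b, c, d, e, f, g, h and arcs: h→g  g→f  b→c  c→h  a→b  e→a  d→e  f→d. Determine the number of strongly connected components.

{a, b, c, d, e, f, g, h} are all mutually reachable — one SCC of size 8.
That gives 1 strongly connected component.

1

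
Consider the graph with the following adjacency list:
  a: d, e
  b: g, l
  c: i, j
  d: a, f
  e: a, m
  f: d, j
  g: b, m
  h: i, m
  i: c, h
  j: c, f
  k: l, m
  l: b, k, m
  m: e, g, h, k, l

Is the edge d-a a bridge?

No

After removing d-a, the path d-f-j-c-i-h-m-e-a still connects them, so the edge is not a bridge.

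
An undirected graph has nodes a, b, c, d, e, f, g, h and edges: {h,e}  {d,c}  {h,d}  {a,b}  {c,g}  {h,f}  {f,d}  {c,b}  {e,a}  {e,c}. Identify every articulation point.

Removing c increases the component count from 1 to 2, so c is a cut vertex.
By contrast removing d leaves 1 component; it is not a cut vertex. No other vertex is a cut vertex either.

c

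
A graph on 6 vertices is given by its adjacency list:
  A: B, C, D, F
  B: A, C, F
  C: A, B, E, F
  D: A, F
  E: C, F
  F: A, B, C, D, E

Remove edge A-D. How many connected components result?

1

A and D are still connected via A-F-D, so the component count stays at 1.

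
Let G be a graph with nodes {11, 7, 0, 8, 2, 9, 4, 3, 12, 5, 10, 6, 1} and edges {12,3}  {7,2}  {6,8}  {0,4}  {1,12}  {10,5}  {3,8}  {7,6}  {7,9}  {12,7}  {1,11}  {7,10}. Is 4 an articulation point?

No

Deleting 4 leaves 2 components (was 2), so 4 is not a cut vertex.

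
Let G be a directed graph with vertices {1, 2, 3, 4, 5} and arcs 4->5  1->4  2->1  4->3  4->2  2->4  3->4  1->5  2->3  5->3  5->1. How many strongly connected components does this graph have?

1

{1, 2, 3, 4, 5} are all mutually reachable — one SCC of size 5.
That gives 1 strongly connected component.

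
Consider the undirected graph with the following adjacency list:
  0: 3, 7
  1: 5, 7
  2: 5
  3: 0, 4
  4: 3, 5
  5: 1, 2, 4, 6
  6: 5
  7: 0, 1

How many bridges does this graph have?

The edges on the cycle 5-4-3-0-7-1-5 are not bridges since each lies on that cycle.
But removing 5-2 disconnects 5 from 2; removing 5-6 disconnects 5 from 6 — these are bridges.
That makes 2 bridges.

2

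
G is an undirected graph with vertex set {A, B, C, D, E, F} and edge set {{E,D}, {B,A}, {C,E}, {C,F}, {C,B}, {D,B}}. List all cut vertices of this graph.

B, C

Removing B increases the component count from 1 to 2, so B is a cut vertex.
Removing C increases the component count from 1 to 2, so C is a cut vertex.
By contrast removing D leaves 1 component; it is not a cut vertex. No other vertex is a cut vertex either.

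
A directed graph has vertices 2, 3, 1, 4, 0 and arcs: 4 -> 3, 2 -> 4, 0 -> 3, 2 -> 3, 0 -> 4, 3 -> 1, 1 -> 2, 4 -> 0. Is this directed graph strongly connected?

Yes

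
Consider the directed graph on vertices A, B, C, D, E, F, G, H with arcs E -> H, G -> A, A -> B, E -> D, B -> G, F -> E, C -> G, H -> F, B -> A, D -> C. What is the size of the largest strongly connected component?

3

{A, B, G} are all mutually reachable — one SCC of size 3.
{E, F, H} are all mutually reachable — one SCC of size 3.
{D} is an SCC by itself.
{C} is an SCC by itself.
The largest has 3 vertices.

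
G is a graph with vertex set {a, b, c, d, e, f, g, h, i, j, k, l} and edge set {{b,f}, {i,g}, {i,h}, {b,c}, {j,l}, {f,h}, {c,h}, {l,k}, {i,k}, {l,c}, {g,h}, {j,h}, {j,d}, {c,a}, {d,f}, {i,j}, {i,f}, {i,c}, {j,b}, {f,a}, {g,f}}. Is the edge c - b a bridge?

After removing c - b, the path c-i-j-b still connects them, so the edge is not a bridge.

No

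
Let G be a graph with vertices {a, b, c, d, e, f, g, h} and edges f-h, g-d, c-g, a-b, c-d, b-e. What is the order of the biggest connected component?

3

Starting from f we can reach f, h. That is one component of size 2.
Starting from a we can reach a, b, e. That is one component of size 3.
Starting from c we can reach c, d, g. That is one component of size 3.
The largest has 3 vertices.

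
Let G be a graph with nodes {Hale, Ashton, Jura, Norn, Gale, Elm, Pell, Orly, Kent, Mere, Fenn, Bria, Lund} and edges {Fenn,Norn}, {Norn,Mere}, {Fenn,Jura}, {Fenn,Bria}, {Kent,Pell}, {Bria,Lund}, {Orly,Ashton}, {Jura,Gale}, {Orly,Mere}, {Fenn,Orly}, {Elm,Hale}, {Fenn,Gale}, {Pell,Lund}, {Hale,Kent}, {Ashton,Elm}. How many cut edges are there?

0

The edges on the cycle Fenn-Jura-Gale-Fenn are not bridges since each lies on that cycle.
Every edge lies on some cycle, so there are no bridges.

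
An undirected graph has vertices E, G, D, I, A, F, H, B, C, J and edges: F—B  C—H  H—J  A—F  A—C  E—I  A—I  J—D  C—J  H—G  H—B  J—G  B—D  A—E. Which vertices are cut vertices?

Removing A increases the component count from 1 to 2, so A is a cut vertex.
By contrast removing G leaves 1 component; it is not a cut vertex. No other vertex is a cut vertex either.

A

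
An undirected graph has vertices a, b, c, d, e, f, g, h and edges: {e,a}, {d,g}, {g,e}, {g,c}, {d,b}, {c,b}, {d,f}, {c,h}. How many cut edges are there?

The edges on the cycle d-g-c-b-d are not bridges since each lies on that cycle.
But removing g - e disconnects g from e; removing e - a disconnects e from a; removing c - h disconnects c from h; removing d - f disconnects d from f — these are bridges.
That makes 4 bridges.

4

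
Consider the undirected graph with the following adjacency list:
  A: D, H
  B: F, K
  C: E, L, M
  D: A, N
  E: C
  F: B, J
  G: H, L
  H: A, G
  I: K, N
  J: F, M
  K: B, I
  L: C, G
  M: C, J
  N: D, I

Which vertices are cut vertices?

C

Removing C increases the component count from 1 to 2, so C is a cut vertex.
By contrast removing M leaves 1 component; it is not a cut vertex. No other vertex is a cut vertex either.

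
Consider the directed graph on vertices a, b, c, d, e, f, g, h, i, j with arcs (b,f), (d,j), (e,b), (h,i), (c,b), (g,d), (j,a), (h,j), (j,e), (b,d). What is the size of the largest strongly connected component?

4

{b, d, e, j} are all mutually reachable — one SCC of size 4.
{c} is an SCC by itself.
{g} is an SCC by itself.
{h} is an SCC by itself.
{f} is an SCC by itself.
(and 2 more singleton SCCs)
The largest has 4 vertices.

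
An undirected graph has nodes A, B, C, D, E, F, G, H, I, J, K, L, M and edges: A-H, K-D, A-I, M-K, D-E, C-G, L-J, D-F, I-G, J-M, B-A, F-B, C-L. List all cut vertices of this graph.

Removing A increases the component count from 1 to 2, so A is a cut vertex.
Removing D increases the component count from 1 to 2, so D is a cut vertex.
By contrast removing J leaves 1 component; it is not a cut vertex. No other vertex is a cut vertex either.

A, D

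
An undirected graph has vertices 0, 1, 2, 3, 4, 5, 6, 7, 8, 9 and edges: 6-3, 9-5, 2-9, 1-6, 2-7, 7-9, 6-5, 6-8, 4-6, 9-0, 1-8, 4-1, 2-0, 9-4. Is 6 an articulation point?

Yes

Deleting 6 raises the number of components from 1 to 2, so 6 is a cut vertex.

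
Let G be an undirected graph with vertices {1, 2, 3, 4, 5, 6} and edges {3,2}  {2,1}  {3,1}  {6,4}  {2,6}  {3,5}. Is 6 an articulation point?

Deleting 6 raises the number of components from 1 to 2, so 6 is a cut vertex.

Yes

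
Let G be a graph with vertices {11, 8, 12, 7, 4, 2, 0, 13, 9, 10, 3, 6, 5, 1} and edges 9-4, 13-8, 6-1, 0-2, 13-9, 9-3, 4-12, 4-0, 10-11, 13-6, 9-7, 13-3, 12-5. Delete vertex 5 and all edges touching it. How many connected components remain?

With 5 gone, the remaining components are: {10, 11}; {0, 1, 2, 3, 4, 6, 7, 8, 9, 12, 13}.
That is 2 components.

2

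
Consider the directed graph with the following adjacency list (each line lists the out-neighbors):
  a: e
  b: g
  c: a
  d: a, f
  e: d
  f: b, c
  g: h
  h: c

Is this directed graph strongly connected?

From f we can reach every vertex (a, b, c, d, e, f, g, h), and every vertex can reach f (a, b, c, d, e, f, g, h). So the whole graph is one strongly connected component.

Yes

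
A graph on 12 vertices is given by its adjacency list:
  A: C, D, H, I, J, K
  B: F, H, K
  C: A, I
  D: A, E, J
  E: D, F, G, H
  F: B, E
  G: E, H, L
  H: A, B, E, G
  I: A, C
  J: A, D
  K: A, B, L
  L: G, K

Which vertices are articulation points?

A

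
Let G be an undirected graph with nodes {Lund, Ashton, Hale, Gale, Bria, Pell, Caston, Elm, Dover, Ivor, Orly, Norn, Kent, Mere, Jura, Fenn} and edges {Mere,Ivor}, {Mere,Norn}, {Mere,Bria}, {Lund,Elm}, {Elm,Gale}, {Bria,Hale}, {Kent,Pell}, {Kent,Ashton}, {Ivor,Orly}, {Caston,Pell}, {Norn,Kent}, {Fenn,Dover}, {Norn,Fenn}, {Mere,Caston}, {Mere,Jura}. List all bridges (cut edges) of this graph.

Ashton-Kent, Bria-Hale, Bria-Mere, Dover-Fenn, Elm-Gale, Elm-Lund, Fenn-Norn, Ivor-Mere, Ivor-Orly, Jura-Mere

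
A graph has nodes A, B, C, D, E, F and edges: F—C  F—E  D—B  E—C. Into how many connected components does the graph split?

3

A is isolated — a component by itself.
Starting from B we can reach B, D. That is one component of size 2.
Starting from C we can reach C, E, F. That is one component of size 3.
Total: 3 components.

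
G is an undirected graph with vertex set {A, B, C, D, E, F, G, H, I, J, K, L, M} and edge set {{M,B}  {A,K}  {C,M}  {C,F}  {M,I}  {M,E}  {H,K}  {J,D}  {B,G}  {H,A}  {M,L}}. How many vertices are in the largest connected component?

8

Starting from D we can reach D, J. That is one component of size 2.
Starting from A we can reach A, H, K. That is one component of size 3.
Starting from B we can reach B, C, E, F, G, I, L, M. That is one component of size 8.
The largest has 8 vertices.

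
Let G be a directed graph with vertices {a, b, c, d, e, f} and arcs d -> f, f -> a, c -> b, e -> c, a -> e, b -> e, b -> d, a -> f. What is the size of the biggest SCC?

6

{a, b, c, d, e, f} are all mutually reachable — one SCC of size 6.
The largest has 6 vertices.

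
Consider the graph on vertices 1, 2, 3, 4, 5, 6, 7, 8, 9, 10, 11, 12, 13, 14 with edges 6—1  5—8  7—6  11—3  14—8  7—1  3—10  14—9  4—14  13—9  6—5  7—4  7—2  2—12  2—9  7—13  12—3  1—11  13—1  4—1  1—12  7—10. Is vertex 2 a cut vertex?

Deleting 2 leaves 1 component (was 1) (its neighbors 7, 9, 12 remain connected to each other), so 2 is not a cut vertex.

No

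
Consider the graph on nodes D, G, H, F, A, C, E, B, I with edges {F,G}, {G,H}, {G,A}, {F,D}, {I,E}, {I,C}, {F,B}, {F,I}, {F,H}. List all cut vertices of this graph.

F, G, I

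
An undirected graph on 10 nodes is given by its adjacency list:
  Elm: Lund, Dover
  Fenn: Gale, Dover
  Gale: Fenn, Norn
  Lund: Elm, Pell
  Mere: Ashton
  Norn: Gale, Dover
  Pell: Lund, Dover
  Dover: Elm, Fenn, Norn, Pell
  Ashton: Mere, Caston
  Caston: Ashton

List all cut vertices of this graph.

Removing Dover increases the component count from 2 to 3, so Dover is a cut vertex.
Removing Ashton increases the component count from 2 to 3, so Ashton is a cut vertex.
By contrast removing Pell leaves 2 components; it is not a cut vertex. No other vertex is a cut vertex either.

Dover, Ashton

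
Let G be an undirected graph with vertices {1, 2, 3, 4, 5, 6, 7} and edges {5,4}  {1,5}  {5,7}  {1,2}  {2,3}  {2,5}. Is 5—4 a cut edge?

Removing 5—4 leaves no path between 5 and 4: the component count goes from 2 to 3. So it is a bridge.

Yes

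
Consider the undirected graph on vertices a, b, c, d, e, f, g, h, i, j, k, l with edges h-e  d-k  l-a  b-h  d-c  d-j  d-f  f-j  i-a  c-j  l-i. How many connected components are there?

g is isolated — a component by itself.
Starting from b we can reach b, e, h. That is one component of size 3.
Starting from a we can reach a, i, l. That is one component of size 3.
Starting from c we can reach c, d, f, j, k. That is one component of size 5.
Total: 4 components.

4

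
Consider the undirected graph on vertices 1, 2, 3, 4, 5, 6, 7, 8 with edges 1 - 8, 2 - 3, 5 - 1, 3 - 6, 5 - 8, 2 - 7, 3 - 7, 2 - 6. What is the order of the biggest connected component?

4 is isolated — a component by itself.
Starting from 1 we can reach 1, 5, 8. That is one component of size 3.
Starting from 2 we can reach 2, 3, 6, 7. That is one component of size 4.
The largest has 4 vertices.

4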